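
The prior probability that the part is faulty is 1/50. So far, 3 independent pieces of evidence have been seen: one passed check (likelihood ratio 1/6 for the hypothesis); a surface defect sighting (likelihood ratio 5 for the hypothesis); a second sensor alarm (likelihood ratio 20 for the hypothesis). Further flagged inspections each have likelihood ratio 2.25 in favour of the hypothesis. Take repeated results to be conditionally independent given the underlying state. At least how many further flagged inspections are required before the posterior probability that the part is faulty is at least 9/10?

5

Prior odds = 0.02/0.98 = 1/49.
Combined Bayes factor of the evidence already in hand = (1/6) × 5 × 20 = 50/3.
Odds after that evidence = (1/49) × 50/3 = 50/147.
Target odds = 0.9/0.1 = 9.
Need 2.25ⁿ ≥ 9 ÷ (50/147) = 26.46.
2.25⁴ = 25.62890625 falls short of 26.46 but 2.25⁵ = 59049/1024 reaches it, so n = 5.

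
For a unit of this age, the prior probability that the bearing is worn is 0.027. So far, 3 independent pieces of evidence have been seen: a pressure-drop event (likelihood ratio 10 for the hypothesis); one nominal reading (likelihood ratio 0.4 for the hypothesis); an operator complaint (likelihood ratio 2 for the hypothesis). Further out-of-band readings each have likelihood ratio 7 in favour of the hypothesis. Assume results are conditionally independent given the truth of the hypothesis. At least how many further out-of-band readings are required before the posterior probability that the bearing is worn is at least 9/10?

2

Prior odds = 0.027/0.973 = 27/973.
Combined Bayes factor of the evidence already in hand = 10 × 0.4 × 2 = 8.
Odds after that evidence = (27/973) × 8 = 216/973.
Target odds = 0.9/0.1 = 9.
Need 7ⁿ ≥ 9 ÷ (216/973) = 973/24.
7¹ = 7 falls short of 973/24 but 7² = 49 reaches it, so n = 2.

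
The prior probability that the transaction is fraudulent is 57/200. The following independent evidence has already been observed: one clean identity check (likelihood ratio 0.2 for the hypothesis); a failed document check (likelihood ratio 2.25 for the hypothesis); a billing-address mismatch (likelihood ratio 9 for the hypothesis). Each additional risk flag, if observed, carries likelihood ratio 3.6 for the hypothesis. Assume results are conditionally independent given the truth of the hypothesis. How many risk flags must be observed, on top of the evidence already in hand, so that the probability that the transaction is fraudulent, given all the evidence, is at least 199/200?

Prior odds = 0.285/0.715 = 57/143.
Combined Bayes factor of the evidence already in hand = 0.2 × 2.25 × 9 = 4.05.
Odds after that evidence = (57/143) × 4.05 = 4617/2860.
Target odds = 0.995/0.005 = 199.
Need 3.6ⁿ ≥ 199 ÷ (4617/2860) = 569140/4617.
3.6³ = 46.656 falls short of 569140/4617 but 3.6⁴ = 167.9616 reaches it, so n = 4.

4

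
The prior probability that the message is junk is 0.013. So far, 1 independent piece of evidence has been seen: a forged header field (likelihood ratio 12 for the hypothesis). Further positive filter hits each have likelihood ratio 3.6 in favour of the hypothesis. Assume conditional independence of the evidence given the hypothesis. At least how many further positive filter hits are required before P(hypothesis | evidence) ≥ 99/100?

Prior odds = 0.013/0.987 = 13/987.
Bayes factor of the evidence already in hand = 12.
Odds after that evidence = (13/987) × 12 = 52/329.
Target odds = 0.99/0.01 = 99.
Need 3.6ⁿ ≥ 99 ÷ (52/329) = 32571/52.
3.6⁵ = 604.66176 falls short of 32571/52 but 3.6⁶ = 34012224/15625 reaches it, so n = 6.

6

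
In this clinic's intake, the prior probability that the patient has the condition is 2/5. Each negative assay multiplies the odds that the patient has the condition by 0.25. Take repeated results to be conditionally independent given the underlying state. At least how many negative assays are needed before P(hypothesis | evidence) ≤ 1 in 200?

4

Prior odds: 0.4 ÷ 0.6 = 2/3.
Likelihood ratio per negative assay = 0.25.
Target odds: 0.005 ÷ 0.995 = 1/199.
Require 0.25ⁿ ≤ 1/199 ÷ (2/3) = 3/398.
0.25³ = 0.015625 is still above 3/398 but 0.25⁴ = 0.00390625 is at or below it, so n = 4.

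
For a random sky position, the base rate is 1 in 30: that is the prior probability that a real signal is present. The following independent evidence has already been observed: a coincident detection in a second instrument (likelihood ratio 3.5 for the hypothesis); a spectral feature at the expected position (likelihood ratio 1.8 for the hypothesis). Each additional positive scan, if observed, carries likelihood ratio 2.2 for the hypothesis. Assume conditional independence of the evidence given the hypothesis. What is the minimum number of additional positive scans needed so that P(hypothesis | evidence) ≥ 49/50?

Prior odds = (1/30)/(29/30) = 1/29.
Combined Bayes factor of the evidence already in hand = 3.5 × 1.8 = 6.3.
Odds after that evidence = (1/29) × 6.3 = 63/290.
Target odds = 0.98/0.02 = 49.
Need 2.2ⁿ ≥ 49 ÷ (63/290) = 2030/9.
2.2⁶ = 1771561/15625 falls short of 2030/9 but 2.2⁷ = 19487171/78125 reaches it, so n = 7.

7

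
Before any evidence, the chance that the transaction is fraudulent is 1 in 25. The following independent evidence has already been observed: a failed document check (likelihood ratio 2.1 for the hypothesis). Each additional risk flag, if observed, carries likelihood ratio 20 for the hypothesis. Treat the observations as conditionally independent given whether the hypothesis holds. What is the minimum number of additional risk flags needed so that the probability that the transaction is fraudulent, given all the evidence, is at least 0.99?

Prior odds = 0.04/0.96 = 1/24.
Bayes factor of the evidence already in hand = 2.1.
Odds after that evidence = (1/24) × 2.1 = 0.0875.
Target odds = 0.99/0.01 = 99.
Need 20ⁿ ≥ 99 ÷ 0.0875 = 7920/7.
20² = 400 falls short of 7920/7 but 20³ = 8000 reaches it, so n = 3.

3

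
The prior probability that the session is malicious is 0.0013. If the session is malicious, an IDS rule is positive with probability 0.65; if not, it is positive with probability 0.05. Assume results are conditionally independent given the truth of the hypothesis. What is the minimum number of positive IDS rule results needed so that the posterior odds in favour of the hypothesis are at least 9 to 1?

4

Prior odds: 0.0013 ÷ 0.9987 = 13/9987.
Likelihood ratio of a positive = 0.65/0.05 = 13.
Target odds = 9.
Require 13ⁿ ≥ 9 ÷ (13/9987) = 89883/13.
13³ = 2197 falls short of 89883/13 but 13⁴ = 28561 reaches it, so n = 4.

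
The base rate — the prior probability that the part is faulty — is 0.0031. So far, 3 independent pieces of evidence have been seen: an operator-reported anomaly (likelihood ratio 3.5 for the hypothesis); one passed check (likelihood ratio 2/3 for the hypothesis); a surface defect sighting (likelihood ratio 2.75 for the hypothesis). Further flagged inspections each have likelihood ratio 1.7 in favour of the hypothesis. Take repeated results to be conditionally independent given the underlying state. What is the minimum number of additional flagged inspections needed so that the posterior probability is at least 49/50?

15

Prior odds = 0.0031/0.9969 = 31/9969.
Combined Bayes factor of the evidence already in hand = 3.5 × (2/3) × 2.75 = 77/12.
Odds after that evidence = (31/9969) × 77/12 = 2387/119628.
Target odds = 0.98/0.02 = 49.
Need 1.7ⁿ ≥ 49 ÷ (2387/119628) = 837396/341.
1.7¹⁴ ≈1683.78 falls short of 837396/341 but 1.7¹⁵ ≈2862.42 reaches it, so n = 15.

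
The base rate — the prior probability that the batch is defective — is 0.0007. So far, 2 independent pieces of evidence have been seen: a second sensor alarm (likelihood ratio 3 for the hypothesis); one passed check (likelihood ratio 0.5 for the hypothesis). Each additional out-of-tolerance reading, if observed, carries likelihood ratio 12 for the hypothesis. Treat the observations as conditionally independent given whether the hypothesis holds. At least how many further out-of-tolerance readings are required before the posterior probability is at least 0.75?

Prior odds = 0.0007/0.9993 = 7/9993.
Combined Bayes factor of the evidence already in hand = 3 × 0.5 = 1.5.
Odds after that evidence = (7/9993) × 1.5 = 7/6662.
Target odds = 0.75/0.25 = 3.
Need 12ⁿ ≥ 3 ÷ (7/6662) = 19986/7.
12³ = 1728 falls short of 19986/7 but 12⁴ = 20736 reaches it, so n = 4.

4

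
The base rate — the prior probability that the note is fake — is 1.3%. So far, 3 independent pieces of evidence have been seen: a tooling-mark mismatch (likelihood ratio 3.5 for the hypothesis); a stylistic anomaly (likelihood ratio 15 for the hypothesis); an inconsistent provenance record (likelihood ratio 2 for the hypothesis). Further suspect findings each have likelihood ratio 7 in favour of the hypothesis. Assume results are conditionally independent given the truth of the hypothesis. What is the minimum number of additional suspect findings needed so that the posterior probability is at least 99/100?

3

Prior odds = 0.013/0.987 = 13/987.
Combined Bayes factor of the evidence already in hand = 3.5 × 15 × 2 = 105.
Odds after that evidence = (13/987) × 105 = 65/47.
Target odds = 0.99/0.01 = 99.
Need 7ⁿ ≥ 99 ÷ (65/47) = 4653/65.
7² = 49 falls short of 4653/65 but 7³ = 343 reaches it, so n = 3.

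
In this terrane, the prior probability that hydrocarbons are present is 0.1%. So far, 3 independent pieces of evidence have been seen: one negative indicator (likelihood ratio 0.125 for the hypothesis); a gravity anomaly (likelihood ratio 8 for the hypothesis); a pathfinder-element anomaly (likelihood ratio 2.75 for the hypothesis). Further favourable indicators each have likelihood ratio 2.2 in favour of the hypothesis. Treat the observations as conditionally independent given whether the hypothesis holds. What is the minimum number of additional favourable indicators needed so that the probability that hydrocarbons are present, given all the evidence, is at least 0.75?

Prior odds = 0.001/0.999 = 1/999.
Combined Bayes factor of the evidence already in hand = 0.125 × 8 × 2.75 = 2.75.
Odds after that evidence = (1/999) × 2.75 = 11/3996.
Target odds = 0.75/0.25 = 3.
Need 2.2ⁿ ≥ 3 ÷ (11/3996) = 11988/11.
2.2⁸ = 214358881/390625 falls short of 11988/11 but 2.2⁹ ≈1207.27 reaches it, so n = 9.

9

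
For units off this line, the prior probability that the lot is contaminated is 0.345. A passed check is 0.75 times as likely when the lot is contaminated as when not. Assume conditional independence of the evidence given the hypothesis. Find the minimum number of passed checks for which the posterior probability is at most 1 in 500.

20

Prior odds: 0.345 ÷ 0.655 = 69/131.
Likelihood ratio per passed check = 0.75.
Target odds: 0.002 ÷ 0.998 = 1/499.
Need (69/131) × 0.75ⁿ ≤ 1/499, i.e. 0.75ⁿ ≤ 131/34431.
0.75¹⁹ ≈0.00422828 is still above 131/34431 but 0.75²⁰ ≈0.00317121 is at or below it, so n = 20.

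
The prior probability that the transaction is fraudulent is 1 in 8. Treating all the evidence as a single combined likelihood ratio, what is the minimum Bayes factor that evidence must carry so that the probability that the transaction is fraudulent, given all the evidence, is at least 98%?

343

Prior odds = 0.125/0.875 = 1/7.
Target odds = 0.98/0.02 = 49.
Required Bayes factor = 49 ÷ (1/7) = 343.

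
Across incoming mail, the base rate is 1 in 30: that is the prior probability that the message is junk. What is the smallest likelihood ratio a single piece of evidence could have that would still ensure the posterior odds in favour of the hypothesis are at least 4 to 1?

Prior odds = (1/30)/(29/30) = 1/29.
Target odds = 4.
Required Bayes factor = 4 ÷ (1/29) = 116.

116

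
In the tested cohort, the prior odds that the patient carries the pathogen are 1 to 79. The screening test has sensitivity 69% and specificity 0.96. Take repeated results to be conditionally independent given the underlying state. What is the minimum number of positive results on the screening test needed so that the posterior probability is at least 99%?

Prior odds = 1/79.
False-positive rate = 1 − 0.96 = 0.04; likelihood ratio of a positive = 0.69/0.04 = 17.25.
Target posterior odds = 0.99/0.01 = 99.
Need (1/79) × 17.25ⁿ ≥ 99, i.e. 17.25ⁿ ≥ 7821.
17.25³ = 5132.953125 falls short of 7821 but 17.25⁴ = 22667121/256 reaches it, so n = 4.

4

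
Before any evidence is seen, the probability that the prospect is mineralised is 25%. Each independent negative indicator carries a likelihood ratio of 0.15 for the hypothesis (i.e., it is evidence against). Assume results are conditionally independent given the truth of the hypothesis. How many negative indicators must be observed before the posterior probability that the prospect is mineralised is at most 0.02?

2

Prior odds: 0.25 ÷ 0.75 = 1/3.
Likelihood ratio per negative indicator = 0.15.
Target odds: 0.02 ÷ 0.98 = 1/49.
Need (1/3) × 0.15ⁿ ≤ 1/49, i.e. 0.15ⁿ ≤ 3/49.
0.15¹ = 0.15 is still above 3/49 but 0.15² = 0.0225 is at or below it, so n = 2.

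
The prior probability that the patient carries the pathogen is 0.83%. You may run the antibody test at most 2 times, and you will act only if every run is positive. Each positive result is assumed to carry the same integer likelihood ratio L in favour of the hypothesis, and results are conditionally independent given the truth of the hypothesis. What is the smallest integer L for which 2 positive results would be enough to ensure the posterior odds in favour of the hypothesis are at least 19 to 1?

48

Prior odds = 0.0083/0.9917 = 83/9917.
Target odds = 19.
Need L² ≥ 19 ÷ (83/9917) = 188423/83.
47² = 2209 < 188423/83 ≤ 2304 = 48², so L = 48.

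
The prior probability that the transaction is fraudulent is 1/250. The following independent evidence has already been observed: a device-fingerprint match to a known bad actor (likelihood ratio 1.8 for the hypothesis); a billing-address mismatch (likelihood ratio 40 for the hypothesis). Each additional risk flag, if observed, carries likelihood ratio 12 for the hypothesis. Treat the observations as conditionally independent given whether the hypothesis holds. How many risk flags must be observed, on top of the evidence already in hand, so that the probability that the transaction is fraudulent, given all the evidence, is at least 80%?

2

Prior odds = 0.004/0.996 = 1/249.
Combined Bayes factor of the evidence already in hand = 1.8 × 40 = 72.
Odds after that evidence = (1/249) × 72 = 24/83.
Target odds = 0.8/0.2 = 4.
Need 12ⁿ ≥ 4 ÷ (24/83) = 83/6.
12¹ = 12 falls short of 83/6 but 12² = 144 reaches it, so n = 2.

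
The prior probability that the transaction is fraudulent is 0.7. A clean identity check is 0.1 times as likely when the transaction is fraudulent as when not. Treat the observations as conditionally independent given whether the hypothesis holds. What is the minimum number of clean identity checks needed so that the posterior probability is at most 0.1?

2

Prior odds: 0.7 ÷ 0.3 = 7/3.
Likelihood ratio per clean identity check = 0.1.
Target odds: 0.1 ÷ 0.9 = 1/9.
Need (7/3) × 0.1ⁿ ≤ 1/9, i.e. 0.1ⁿ ≤ 1/21.
0.1¹ = 0.1 is still above 1/21 but 0.1² = 0.01 is at or below it, so n = 2.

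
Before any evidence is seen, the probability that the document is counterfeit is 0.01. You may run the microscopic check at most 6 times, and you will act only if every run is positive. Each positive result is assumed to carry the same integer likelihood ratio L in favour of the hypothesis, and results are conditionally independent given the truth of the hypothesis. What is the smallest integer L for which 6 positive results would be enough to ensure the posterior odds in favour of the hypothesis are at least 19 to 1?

4

Prior odds = 0.01/0.99 = 1/99.
Target odds = 19.
Need L⁶ ≥ 19 ÷ (1/99) = 1881.
3⁶ = 729 < 1881 ≤ 4096 = 4⁶, so L = 4.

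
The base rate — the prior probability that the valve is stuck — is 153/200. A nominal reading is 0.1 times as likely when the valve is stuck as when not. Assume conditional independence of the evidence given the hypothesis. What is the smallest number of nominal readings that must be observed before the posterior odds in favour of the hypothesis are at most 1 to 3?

1

Prior odds: 0.765 ÷ 0.235 = 153/47.
Likelihood ratio per nominal reading = 0.1.
Target odds = 1/3.
Need (153/47) × 0.1ⁿ ≤ 1/3, i.e. 0.1ⁿ ≤ 47/459.
0.1¹ = 0.1, which is already at or below the required 47/459; so n = 1.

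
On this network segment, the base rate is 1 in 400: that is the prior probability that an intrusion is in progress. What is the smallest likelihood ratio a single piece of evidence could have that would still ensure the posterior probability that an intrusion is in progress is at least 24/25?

Prior odds = 0.0025/0.9975 = 1/399.
Target odds = 0.96/0.04 = 24.
Required Bayes factor = 24 ÷ (1/399) = 9576.

9576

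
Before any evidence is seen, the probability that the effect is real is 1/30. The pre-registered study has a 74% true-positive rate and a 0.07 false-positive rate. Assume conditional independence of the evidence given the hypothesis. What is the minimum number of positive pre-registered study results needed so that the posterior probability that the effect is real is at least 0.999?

Prior odds = (1/30)/(29/30) = 1/29.
Likelihood ratio of a positive result = 0.74/0.07 = 74/7.
Target posterior odds = 0.999/0.001 = 999.
Require (74/7)ⁿ ≥ 999 ÷ (1/29) = 28971.
(74/7)⁴ = 29986576/2401 falls short of 28971 but (74/7)⁵ ≈132029 reaches it, so n = 5.

5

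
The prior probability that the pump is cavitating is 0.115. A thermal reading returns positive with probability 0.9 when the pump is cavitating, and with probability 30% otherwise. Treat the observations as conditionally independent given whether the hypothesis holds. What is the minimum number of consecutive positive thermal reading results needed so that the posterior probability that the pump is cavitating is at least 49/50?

6

Prior odds: 0.115 ÷ 0.885 = 23/177.
Likelihood ratio of a positive result = 0.9/0.3 = 3.
Target odds: 0.98 ÷ 0.02 = 49.
Require 3ⁿ ≥ 49 ÷ (23/177) = 8673/23.
3⁵ = 243 falls short of 8673/23 but 3⁶ = 729 reaches it, so n = 6.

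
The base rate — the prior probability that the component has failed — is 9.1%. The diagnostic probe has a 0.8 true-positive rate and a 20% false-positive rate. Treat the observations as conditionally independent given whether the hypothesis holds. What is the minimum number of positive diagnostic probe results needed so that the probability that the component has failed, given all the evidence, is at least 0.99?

5

Prior odds = 0.091/0.909 = 91/909.
Likelihood ratio of a positive result = 0.8/0.2 = 4.
Target posterior odds = 0.99/0.01 = 99.
Require 4ⁿ ≥ 99 ÷ (91/909) = 89991/91.
4⁴ = 256 falls short of 89991/91 but 4⁵ = 1024 reaches it, so n = 5.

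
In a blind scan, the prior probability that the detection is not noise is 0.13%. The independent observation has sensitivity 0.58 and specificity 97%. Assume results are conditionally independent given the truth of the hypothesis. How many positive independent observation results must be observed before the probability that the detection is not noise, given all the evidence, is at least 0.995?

Prior odds = 0.0013/0.9987 = 13/9987.
False-positive rate = 1 − 0.97 = 0.03; likelihood ratio of a positive = 0.58/0.03 = 58/3.
Target posterior odds = 0.995/0.005 = 199.
Need (13/9987) × (58/3)ⁿ ≥ 199, i.e. (58/3)ⁿ ≥ 1987413/13.
(58/3)⁴ = 11316496/81 falls short of 1987413/13 but (58/3)⁵ = 656356768/243 reaches it, so n = 5.

5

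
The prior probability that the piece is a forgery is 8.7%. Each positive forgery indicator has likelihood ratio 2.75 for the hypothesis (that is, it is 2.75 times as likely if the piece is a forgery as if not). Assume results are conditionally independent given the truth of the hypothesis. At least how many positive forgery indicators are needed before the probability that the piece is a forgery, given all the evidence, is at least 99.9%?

10

Prior odds = 0.087/0.913 = 87/913.
Likelihood ratio per positive forgery indicator = 2.75.
Target odds: 0.999 ÷ 0.001 = 999.
Need (87/913) × 2.75ⁿ ≥ 999, i.e. 2.75ⁿ ≥ 304029/29.
2.75⁹ ≈8994.86 falls short of 304029/29 but 2.75¹⁰ ≈24735.9 reaches it, so n = 10.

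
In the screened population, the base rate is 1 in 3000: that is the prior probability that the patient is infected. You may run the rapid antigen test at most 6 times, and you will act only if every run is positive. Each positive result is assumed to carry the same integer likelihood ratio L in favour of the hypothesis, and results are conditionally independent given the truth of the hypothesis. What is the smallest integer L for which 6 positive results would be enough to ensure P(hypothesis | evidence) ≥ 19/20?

7

Prior odds = (1/3000)/(2999/3000) = 1/2999.
Target odds = 0.95/0.05 = 19.
Need L⁶ ≥ 19 ÷ (1/2999) = 56981.
6⁶ = 46656 < 56981 ≤ 117649 = 7⁶, so L = 7.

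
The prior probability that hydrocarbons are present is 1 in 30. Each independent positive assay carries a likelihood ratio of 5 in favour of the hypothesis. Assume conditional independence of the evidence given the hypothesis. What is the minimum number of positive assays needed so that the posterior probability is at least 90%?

4

Prior odds: (1/30) ÷ (29/30) = 1/29.
Likelihood ratio per positive assay = 5.
Target posterior odds = 0.9/0.1 = 9.
Need (1/29) × 5ⁿ ≥ 9, i.e. 5ⁿ ≥ 261.
5³ = 125 falls short of 261 but 5⁴ = 625 reaches it, so n = 4.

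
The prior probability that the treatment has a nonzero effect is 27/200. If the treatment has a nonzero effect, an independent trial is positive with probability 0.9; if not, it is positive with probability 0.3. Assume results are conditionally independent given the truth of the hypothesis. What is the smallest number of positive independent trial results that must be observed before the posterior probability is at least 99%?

Prior odds: 0.135 ÷ 0.865 = 27/173.
Likelihood ratio of a positive = 0.9/0.3 = 3.
Target posterior odds = 0.99/0.01 = 99.
Require 3ⁿ ≥ 99 ÷ (27/173) = 1903/3.
3⁵ = 243 falls short of 1903/3 but 3⁶ = 729 reaches it, so n = 6.

6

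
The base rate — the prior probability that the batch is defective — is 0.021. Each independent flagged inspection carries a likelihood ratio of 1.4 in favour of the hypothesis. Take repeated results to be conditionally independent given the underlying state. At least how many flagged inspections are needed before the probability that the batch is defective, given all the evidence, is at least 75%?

Prior odds: 0.021 ÷ 0.979 = 21/979.
Likelihood ratio per flagged inspection = 1.4.
Target posterior odds = 0.75/0.25 = 3.
Need (21/979) × 1.4ⁿ ≥ 3, i.e. 1.4ⁿ ≥ 979/7.
1.4¹⁴ ≈111.12 falls short of 979/7 but 1.4¹⁵ ≈155.568 reaches it, so n = 15.

15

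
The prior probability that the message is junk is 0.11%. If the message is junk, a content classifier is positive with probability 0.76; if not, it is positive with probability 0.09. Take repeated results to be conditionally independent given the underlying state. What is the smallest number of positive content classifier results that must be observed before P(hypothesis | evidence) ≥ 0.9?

5

Prior odds = 0.0011/0.9989 = 11/9989.
Likelihood ratio of a positive = 0.76/0.09 = 76/9.
Target posterior odds = 0.9/0.1 = 9.
Need (11/9989) × (76/9)ⁿ ≥ 9, i.e. (76/9)ⁿ ≥ 89901/11.
(76/9)⁴ = 33362176/6561 falls short of 89901/11 but (76/9)⁵ ≈42939.3 reaches it, so n = 5.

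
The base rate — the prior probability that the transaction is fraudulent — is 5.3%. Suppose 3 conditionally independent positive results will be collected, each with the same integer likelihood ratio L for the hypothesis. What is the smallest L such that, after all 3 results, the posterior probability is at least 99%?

Prior odds = 0.053/0.947 = 53/947.
Target odds = 0.99/0.01 = 99.
Need L³ ≥ 99 ÷ (53/947) = 93753/53.
12³ = 1728 < 93753/53 ≤ 2197 = 13³, so L = 13.

13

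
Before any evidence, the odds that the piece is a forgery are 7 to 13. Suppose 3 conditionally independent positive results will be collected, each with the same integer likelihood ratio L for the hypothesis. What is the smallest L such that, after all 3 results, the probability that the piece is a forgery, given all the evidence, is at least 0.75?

Prior odds = 7/13.
Target odds = 0.75/0.25 = 3.
Need L³ ≥ 3 ÷ (7/13) = 39/7.
1³ = 1 < 39/7 ≤ 8 = 2³, so L = 2.

2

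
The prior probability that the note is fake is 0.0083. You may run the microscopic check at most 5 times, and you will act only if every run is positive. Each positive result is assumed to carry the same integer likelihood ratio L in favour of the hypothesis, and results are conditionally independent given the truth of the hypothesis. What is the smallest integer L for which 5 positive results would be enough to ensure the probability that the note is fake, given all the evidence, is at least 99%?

Prior odds = 0.0083/0.9917 = 83/9917.
Target odds = 0.99/0.01 = 99.
Need L⁵ ≥ 99 ÷ (83/9917) = 981783/83.
6⁵ = 7776 < 981783/83 ≤ 16807 = 7⁵, so L = 7.

7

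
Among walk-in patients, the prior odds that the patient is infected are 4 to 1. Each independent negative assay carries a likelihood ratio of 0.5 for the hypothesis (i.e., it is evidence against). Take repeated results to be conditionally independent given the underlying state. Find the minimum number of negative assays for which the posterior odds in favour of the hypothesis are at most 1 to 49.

8

Prior odds = 4.
Likelihood ratio per negative assay = 0.5.
Target odds = 1/49.
Need 4 × 0.5ⁿ ≤ 1/49, i.e. 0.5ⁿ ≤ 1/196.
0.5⁷ = 0.0078125 is still above 1/196 but 0.5⁸ = 0.00390625 is at or below it, so n = 8.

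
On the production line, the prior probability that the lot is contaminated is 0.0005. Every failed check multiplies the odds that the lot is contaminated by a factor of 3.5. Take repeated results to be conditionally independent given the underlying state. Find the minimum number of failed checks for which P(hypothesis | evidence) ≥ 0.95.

Prior odds = 0.0005/0.9995 = 1/1999.
Likelihood ratio per failed check = 3.5.
Target odds: 0.95 ÷ 0.05 = 19.
Need (1/1999) × 3.5ⁿ ≥ 19, i.e. 3.5ⁿ ≥ 37981.
3.5⁸ = 5764801/256 falls short of 37981 but 3.5⁹ = 40353607/512 reaches it, so n = 9.

9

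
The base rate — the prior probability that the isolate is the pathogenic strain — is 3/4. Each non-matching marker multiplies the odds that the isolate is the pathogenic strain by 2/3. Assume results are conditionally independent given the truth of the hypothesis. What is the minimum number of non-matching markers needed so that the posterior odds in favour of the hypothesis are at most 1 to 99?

Prior odds: 0.75 ÷ 0.25 = 3.
Likelihood ratio per non-matching marker = 2/3.
Target odds = 1/99.
Need 3 × (2/3)ⁿ ≤ 1/99, i.e. (2/3)ⁿ ≤ 1/297.
(2/3)¹⁴ = 16384/4782969 is still above 1/297 but (2/3)¹⁵ = 32768/14348907 is at or below it, so n = 15.

15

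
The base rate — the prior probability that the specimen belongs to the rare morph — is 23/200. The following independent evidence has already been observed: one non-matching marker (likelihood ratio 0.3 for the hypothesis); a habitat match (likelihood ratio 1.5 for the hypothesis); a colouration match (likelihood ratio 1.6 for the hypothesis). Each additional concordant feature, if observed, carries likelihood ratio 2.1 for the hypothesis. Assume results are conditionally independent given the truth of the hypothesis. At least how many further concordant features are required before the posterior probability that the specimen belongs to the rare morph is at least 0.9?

7

Prior odds = 0.115/0.885 = 23/177.
Combined Bayes factor of the evidence already in hand = 0.3 × 1.5 × 1.6 = 0.72.
Odds after that evidence = (23/177) × 0.72 = 138/1475.
Target odds = 0.9/0.1 = 9.
Need 2.1ⁿ ≥ 9 ÷ (138/1475) = 4425/46.
2.1⁶ = 85766121/1000000 falls short of 4425/46 but 2.1⁷ ≈180.109 reaches it, so n = 7.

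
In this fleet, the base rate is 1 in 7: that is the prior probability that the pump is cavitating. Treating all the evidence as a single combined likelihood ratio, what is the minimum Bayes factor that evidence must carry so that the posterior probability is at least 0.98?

294

Prior odds = (1/7)/(6/7) = 1/6.
Target odds = 0.98/0.02 = 49.
Required Bayes factor = 49 ÷ (1/6) = 294.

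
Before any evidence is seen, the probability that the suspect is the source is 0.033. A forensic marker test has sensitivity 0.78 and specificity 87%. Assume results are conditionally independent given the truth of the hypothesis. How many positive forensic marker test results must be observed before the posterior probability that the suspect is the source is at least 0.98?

5

Prior odds = 0.033/0.967 = 33/967.
False-positive rate = 1 − 0.87 = 0.13; likelihood ratio of a positive = 0.78/0.13 = 6.
Target posterior odds = 0.98/0.02 = 49.
Need (33/967) × 6ⁿ ≥ 49, i.e. 6ⁿ ≥ 47383/33.
6⁴ = 1296 falls short of 47383/33 but 6⁵ = 7776 reaches it, so n = 5.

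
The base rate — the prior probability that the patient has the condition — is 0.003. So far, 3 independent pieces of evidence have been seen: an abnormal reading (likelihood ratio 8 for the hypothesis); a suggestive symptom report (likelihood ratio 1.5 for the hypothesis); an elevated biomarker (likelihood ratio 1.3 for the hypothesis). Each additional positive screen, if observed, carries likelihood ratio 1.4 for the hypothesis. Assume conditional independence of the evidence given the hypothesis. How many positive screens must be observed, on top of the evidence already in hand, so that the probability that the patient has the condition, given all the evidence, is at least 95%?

Prior odds = 0.003/0.997 = 3/997.
Combined Bayes factor of the evidence already in hand = 8 × 1.5 × 1.3 = 15.6.
Odds after that evidence = (3/997) × 15.6 = 234/4985.
Target odds = 0.95/0.05 = 19.
Need 1.4ⁿ ≥ 19 ÷ (234/4985) = 94715/234.
1.4¹⁷ ≈304.913 falls short of 94715/234 but 1.4¹⁸ ≈426.879 reaches it, so n = 18.

18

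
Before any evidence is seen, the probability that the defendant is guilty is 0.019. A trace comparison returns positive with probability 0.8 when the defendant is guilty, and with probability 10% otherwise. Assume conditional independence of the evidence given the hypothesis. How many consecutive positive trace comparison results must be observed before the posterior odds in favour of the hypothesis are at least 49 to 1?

4

Prior odds: 0.019 ÷ 0.981 = 19/981.
Likelihood ratio of a positive result = 0.8/0.1 = 8.
Target odds = 49.
Require 8ⁿ ≥ 49 ÷ (19/981) = 48069/19.
8³ = 512 falls short of 48069/19 but 8⁴ = 4096 reaches it, so n = 4.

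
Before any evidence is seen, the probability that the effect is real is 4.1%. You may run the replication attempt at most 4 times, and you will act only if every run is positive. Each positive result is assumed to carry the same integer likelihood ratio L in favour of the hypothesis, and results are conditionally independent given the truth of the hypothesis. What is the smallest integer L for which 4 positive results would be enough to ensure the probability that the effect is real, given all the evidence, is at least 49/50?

6

Prior odds = 0.041/0.959 = 41/959.
Target odds = 0.98/0.02 = 49.
Need L⁴ ≥ 49 ÷ (41/959) = 46991/41.
5⁴ = 625 < 46991/41 ≤ 1296 = 6⁴, so L = 6.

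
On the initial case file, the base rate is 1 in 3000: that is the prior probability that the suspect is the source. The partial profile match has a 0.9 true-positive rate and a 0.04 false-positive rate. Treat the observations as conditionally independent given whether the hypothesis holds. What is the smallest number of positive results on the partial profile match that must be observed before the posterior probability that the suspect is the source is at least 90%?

Prior odds: (1/3000) ÷ (2999/3000) = 1/2999.
Likelihood ratio of a positive result = 0.9/0.04 = 22.5.
Target odds: 0.9 ÷ 0.1 = 9.
Need (1/2999) × 22.5ⁿ ≥ 9, i.e. 22.5ⁿ ≥ 26991.
22.5³ = 11390.625 falls short of 26991 but 22.5⁴ = 256289.0625 reaches it, so n = 4.

4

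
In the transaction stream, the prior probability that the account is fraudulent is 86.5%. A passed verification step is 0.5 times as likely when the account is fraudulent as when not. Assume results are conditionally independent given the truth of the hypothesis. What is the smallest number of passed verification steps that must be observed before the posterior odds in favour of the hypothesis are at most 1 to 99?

10

Prior odds = 0.865/0.135 = 173/27.
Likelihood ratio per passed verification step = 0.5.
Target odds = 1/99.
Require 0.5ⁿ ≤ 1/99 ÷ (173/27) = 3/1903.
0.5⁹ = 0.001953125 is still above 3/1903 but 0.5¹⁰ = 1/1024 is at or below it, so n = 10.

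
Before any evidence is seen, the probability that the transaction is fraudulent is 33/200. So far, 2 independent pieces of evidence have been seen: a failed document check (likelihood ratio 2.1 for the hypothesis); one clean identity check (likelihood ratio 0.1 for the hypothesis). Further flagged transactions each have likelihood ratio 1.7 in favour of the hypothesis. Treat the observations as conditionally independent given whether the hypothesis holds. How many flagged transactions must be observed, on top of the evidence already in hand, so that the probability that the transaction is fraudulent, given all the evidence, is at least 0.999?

Prior odds = 0.165/0.835 = 33/167.
Combined Bayes factor of the evidence already in hand = 2.1 × 0.1 = 0.21.
Odds after that evidence = (33/167) × 0.21 = 693/16700.
Target odds = 0.999/0.001 = 999.
Need 1.7ⁿ ≥ 999 ÷ (693/16700) = 1853700/77.
1.7¹⁹ ≈23907.2 falls short of 1853700/77 but 1.7²⁰ ≈40642.3 reaches it, so n = 20.

20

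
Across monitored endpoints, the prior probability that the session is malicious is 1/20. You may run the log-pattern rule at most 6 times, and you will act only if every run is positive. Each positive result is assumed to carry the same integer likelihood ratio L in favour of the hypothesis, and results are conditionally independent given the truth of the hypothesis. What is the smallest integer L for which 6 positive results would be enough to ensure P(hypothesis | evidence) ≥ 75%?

Prior odds = 0.05/0.95 = 1/19.
Target odds = 0.75/0.25 = 3.
Need L⁶ ≥ 3 ÷ (1/19) = 57.
1⁶ = 1 < 57 ≤ 64 = 2⁶, so L = 2.

2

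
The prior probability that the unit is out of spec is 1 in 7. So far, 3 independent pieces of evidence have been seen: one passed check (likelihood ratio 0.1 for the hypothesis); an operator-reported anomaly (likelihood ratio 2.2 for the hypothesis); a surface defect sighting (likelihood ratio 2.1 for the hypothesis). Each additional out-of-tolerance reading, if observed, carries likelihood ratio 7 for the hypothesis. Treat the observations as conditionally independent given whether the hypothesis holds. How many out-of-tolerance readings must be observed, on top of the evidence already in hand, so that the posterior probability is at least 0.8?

3

Prior odds = (1/7)/(6/7) = 1/6.
Combined Bayes factor of the evidence already in hand = 0.1 × 2.2 × 2.1 = 0.462.
Odds after that evidence = (1/6) × 0.462 = 0.077.
Target odds = 0.8/0.2 = 4.
Need 7ⁿ ≥ 4 ÷ 0.077 = 4000/77.
7² = 49 falls short of 4000/77 but 7³ = 343 reaches it, so n = 3.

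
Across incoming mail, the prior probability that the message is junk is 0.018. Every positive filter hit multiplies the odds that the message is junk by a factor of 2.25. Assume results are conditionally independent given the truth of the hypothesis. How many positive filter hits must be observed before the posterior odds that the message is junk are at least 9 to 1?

Prior odds = 0.018/0.982 = 9/491.
Likelihood ratio per positive filter hit = 2.25.
Target odds = 9.
Require 2.25ⁿ ≥ 9 ÷ (9/491) = 491.
2.25⁷ = 4782969/16384 falls short of 491 but 2.25⁸ = 43046721/65536 reaches it, so n = 8.

8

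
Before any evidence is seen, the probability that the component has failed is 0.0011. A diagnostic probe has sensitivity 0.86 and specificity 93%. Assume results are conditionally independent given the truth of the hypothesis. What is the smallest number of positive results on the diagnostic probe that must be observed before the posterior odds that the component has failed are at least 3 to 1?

4

Prior odds = 0.0011/0.9989 = 11/9989.
False-positive rate = 1 − 0.93 = 0.07; likelihood ratio of a positive = 0.86/0.07 = 86/7.
Target odds = 3.
Need (11/9989) × (86/7)ⁿ ≥ 3, i.e. (86/7)ⁿ ≥ 29967/11.
(86/7)³ = 636056/343 falls short of 29967/11 but (86/7)⁴ = 54700816/2401 reaches it, so n = 4.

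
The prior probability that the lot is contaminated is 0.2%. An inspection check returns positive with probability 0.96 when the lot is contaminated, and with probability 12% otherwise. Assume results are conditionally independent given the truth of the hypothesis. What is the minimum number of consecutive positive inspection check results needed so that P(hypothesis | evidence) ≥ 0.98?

Prior odds = 0.002/0.998 = 1/499.
Likelihood ratio of a positive result = 0.96/0.12 = 8.
Target posterior odds = 0.98/0.02 = 49.
Require 8ⁿ ≥ 49 ÷ (1/499) = 24451.
8⁴ = 4096 falls short of 24451 but 8⁵ = 32768 reaches it, so n = 5.

5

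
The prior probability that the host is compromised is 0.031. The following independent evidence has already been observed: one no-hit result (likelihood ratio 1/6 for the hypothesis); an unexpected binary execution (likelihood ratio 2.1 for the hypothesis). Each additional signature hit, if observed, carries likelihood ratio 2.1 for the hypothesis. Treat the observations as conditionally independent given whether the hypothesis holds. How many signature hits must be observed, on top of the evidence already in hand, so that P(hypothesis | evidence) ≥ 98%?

Prior odds = 0.031/0.969 = 31/969.
Combined Bayes factor of the evidence already in hand = (1/6) × 2.1 = 0.35.
Odds after that evidence = (31/969) × 0.35 = 217/19380.
Target odds = 0.98/0.02 = 49.
Need 2.1ⁿ ≥ 49 ÷ (217/19380) = 135660/31.
2.1¹¹ ≈3502.78 falls short of 135660/31 but 2.1¹² ≈7355.83 reaches it, so n = 12.

12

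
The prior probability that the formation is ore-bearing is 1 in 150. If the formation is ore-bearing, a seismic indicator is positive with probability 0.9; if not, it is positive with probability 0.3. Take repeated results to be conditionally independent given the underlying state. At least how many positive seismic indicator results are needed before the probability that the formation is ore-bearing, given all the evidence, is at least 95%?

Prior odds: (1/150) ÷ (149/150) = 1/149.
Likelihood ratio of a positive = 0.9/0.3 = 3.
Target odds: 0.95 ÷ 0.05 = 19.
Require 3ⁿ ≥ 19 ÷ (1/149) = 2831.
3⁷ = 2187 falls short of 2831 but 3⁸ = 6561 reaches it, so n = 8.

8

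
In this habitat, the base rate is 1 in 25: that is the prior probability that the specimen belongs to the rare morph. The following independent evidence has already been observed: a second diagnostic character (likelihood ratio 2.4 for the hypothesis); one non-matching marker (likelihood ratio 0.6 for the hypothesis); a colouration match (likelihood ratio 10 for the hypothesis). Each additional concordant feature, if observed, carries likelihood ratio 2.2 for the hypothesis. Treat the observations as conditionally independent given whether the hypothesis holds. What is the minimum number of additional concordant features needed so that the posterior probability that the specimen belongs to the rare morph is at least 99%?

Prior odds = 0.04/0.96 = 1/24.
Combined Bayes factor of the evidence already in hand = 2.4 × 0.6 × 10 = 14.4.
Odds after that evidence = (1/24) × 14.4 = 0.6.
Target odds = 0.99/0.01 = 99.
Need 2.2ⁿ ≥ 99 ÷ 0.6 = 165.
2.2⁶ = 1771561/15625 falls short of 165 but 2.2⁷ = 19487171/78125 reaches it, so n = 7.

7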